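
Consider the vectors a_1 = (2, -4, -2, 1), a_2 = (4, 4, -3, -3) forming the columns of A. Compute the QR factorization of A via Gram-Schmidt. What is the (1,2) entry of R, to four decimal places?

r_{12} = -1.0000

a_1 = (2, -4, -2, 1); ‖a_1‖ = 5.0000, so q_1 = (0.4000, -0.8000, -0.4000, 0.2000).
r_{12} = q_1·a_2 = -1.0000.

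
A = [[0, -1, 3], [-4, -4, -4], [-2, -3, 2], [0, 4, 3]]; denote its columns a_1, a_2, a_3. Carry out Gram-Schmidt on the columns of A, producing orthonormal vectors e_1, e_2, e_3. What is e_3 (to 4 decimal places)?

e_3 = (0.6186, -0.3218, 0.6436, 0.3155)

a_1 = (0, -4, -2, 0); ‖a_1‖ = 4.4721, so e_1 = (0.0000, -0.8944, -0.4472, 0.0000).
e_1·a_2 = 0.0000·(-1) + (-0.8944)·(-4) + (-0.4472)·(-3) + 0.0000·4 = 4.9193.
u_2 = a_2 − 4.9193·e_1 = (-1.0000, 0.4000, -0.8000, 4.0000).
‖u_2‖ = 4.2190, so e_2 = (-0.2370, 0.0948, -0.1896, 0.9481).
e_1·a_3 = 0.0000·3 + (-0.8944)·(-4) + (-0.4472)·2 + 0.0000·3 = 2.6833; e_2·a_3 = (-0.2370)·3 + 0.0948·(-4) + (-0.1896)·2 + 0.9481·3 = 1.3747.
u_3 = a_3 − 2.6833·e_1 − 1.3747·e_2 = (3.3258, -1.7303, 3.4607, 1.6966).
‖u_3‖ = 5.3768, so e_3 = (0.6186, -0.3218, 0.6436, 0.3155).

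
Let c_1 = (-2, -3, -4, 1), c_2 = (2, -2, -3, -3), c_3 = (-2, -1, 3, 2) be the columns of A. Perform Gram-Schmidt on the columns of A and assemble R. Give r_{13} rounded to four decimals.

q_1 = c_1/‖c_1‖ = (-2, -3, -4, 1)/5.4772 = (-0.3651, -0.5477, -0.7303, 0.1826).
r_{13} = q_1·c_3 = -0.5477.

r_{13} = -0.5477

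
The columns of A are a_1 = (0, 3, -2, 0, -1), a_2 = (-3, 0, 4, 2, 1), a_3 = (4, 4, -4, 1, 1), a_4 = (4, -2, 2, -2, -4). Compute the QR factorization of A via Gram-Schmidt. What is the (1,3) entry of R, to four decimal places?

e_1 = a_1/‖a_1‖ = (0, 3, -2, 0, -1)/3.7417 = (0.0000, 0.8018, -0.5345, 0.0000, -0.2673).
r_{13} = e_1·a_3 = 5.0780.

r_{13} = 5.0780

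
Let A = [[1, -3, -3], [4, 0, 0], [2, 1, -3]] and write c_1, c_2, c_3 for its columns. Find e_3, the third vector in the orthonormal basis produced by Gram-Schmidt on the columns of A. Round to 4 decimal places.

c_1 = (1, 4, 2); ‖c_1‖ = 4.5826, so e_1 = (0.2182, 0.8729, 0.4364).
e_1·c_2 = 0.2182·(-3) + 0.8729·0 + 0.4364·1 = -0.2182.
u_2 = c_2 + 0.2182·e_1 = (-2.9524, 0.1905, 1.0952).
‖u_2‖ = 3.1547, so e_2 = (-0.9359, 0.0604, 0.3472).
e_1·c_3 = 0.2182·(-3) + 0.8729·0 + 0.4364·(-3) = -1.9640; e_2·c_3 = (-0.9359)·(-3) + 0.0604·0 + 0.3472·(-3) = 1.7661.
u_3 = c_3 + 1.9640·e_1 − 1.7661·e_2 = (-0.9187, 1.6077, -2.7560).
‖u_3‖ = 3.3202, so e_3 = (-0.2767, 0.4842, -0.8301).

e_3 = (-0.2767, 0.4842, -0.8301)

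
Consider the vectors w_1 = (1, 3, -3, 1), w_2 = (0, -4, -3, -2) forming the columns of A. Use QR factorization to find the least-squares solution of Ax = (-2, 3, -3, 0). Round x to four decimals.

x = (0.8090, 0.0360)

w_1 = (1, 3, -3, 1); ‖w_1‖ = 4.4721, so q_1 = (0.2236, 0.6708, -0.6708, 0.2236).
q_1·w_2 = 0.2236·0 + 0.6708·(-4) + (-0.6708)·(-3) + 0.2236·(-2) = -1.1180.
u_2 = w_2 + 1.1180·q_1 = (0.2500, -3.2500, -3.7500, -1.7500).
‖u_2‖ = 5.2678, so q_2 = (0.0475, -0.6170, -0.7119, -0.3322).
Qᵀb = (3.5777, 0.1898).
Back-substitute: x_2 = 0.1898/5.2678 = 0.0360.
x_1 = (3.5777 + 1.1180·0.0360)/4.4721 = 0.8090.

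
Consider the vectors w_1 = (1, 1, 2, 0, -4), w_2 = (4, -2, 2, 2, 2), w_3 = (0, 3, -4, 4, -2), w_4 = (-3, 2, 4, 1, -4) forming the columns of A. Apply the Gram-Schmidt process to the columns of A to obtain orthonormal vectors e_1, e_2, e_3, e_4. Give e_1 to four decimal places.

e_1 = (0.2132, 0.2132, 0.4264, 0.0000, -0.8528)

w_1 = (1, 1, 2, 0, -4); ‖w_1‖ = 4.6904, so e_1 = (0.2132, 0.2132, 0.4264, 0.0000, -0.8528).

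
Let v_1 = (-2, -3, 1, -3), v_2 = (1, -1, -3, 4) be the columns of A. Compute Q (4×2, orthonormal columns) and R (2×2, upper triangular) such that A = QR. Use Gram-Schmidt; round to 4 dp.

Q = [[-0.4170, -0.0506], [-0.6255, -0.6574], [0.2085, -0.5563], [-0.6255, 0.5057]], R = [[4.7958, -2.9192], [0.0000, 4.2986]]

v_1 = (-2, -3, 1, -3); ‖v_1‖ = 4.7958, so e_1 = (-0.4170, -0.6255, 0.2085, -0.6255).
e_1·v_2 = (-0.4170)·1 + (-0.6255)·(-1) + 0.2085·(-3) + (-0.6255)·4 = -2.9192.
u_2 = v_2 + 2.9192·e_1 = (-0.2174, -2.8261, -2.3913, 2.1739).
‖u_2‖ = 4.2986, so e_2 = (-0.0506, -0.6574, -0.5563, 0.5057).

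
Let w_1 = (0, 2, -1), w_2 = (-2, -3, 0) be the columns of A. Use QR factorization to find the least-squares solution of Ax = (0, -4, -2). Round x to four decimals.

x = (-0.2069, 0.8276)

q_1 = w_1/‖w_1‖ = (0, 2, -1)/2.2361 = (0.0000, 0.8944, -0.4472).
r_{12} = q_1·w_2 = -2.6833.
u_2 = w_2 + 2.6833·q_1 = (-2.0000, -0.6000, -1.2000).
‖u_2‖ = 2.4083, so q_2 = (-0.8305, -0.2491, -0.4983).
Qᵀb = (-2.6833, 1.9931).
Back-substitute: x_2 = 1.9931/2.4083 = 0.8276.
x_1 = (-2.6833 + 2.6833·0.8276)/2.2361 = -0.2069.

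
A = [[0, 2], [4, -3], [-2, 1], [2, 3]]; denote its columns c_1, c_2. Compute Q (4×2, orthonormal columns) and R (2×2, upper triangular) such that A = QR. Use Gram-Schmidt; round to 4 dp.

e_1 = c_1/‖c_1‖ = (0, 4, -2, 2)/4.8990 = (0.0000, 0.8165, -0.4082, 0.4082).
r_{12} = e_1·c_2 = -1.6330.
u_2 = c_2 + 1.6330·e_1 = (2.0000, -1.6667, 0.3333, 3.6667).
‖u_2‖ = 4.5092, so e_2 = (0.4435, -0.3696, 0.0739, 0.8131).

Q = [[0.0000, 0.4435], [0.8165, -0.3696], [-0.4082, 0.0739], [0.4082, 0.8131]], R = [[4.8990, -1.6330], [0.0000, 4.5092]]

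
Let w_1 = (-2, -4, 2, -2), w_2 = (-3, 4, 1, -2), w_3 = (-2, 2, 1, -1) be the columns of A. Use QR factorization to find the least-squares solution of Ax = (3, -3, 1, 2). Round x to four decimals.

w_1 = (-2, -4, 2, -2); ‖w_1‖ = 5.2915, so e_1 = (-0.3780, -0.7559, 0.3780, -0.3780).
e_1·w_2 = (-0.3780)·(-3) + (-0.7559)·4 + 0.3780·1 + (-0.3780)·(-2) = -0.7559.
u_2 = w_2 + 0.7559·e_1 = (-3.2857, 3.4286, 1.2857, -2.2857).
‖u_2‖ = 5.4248, so e_2 = (-0.6057, 0.6320, 0.2370, -0.4213).
e_1·w_3 = (-0.3780)·(-2) + (-0.7559)·2 + 0.3780·1 + (-0.3780)·(-1) = 0.0000; e_2·w_3 = (-0.6057)·(-2) + 0.6320·2 + 0.2370·1 + (-0.4213)·(-1) = 3.1337.
u_3 = w_3 + 0.0000·e_1 − 3.1337·e_2 = (-0.1019, 0.0194, 0.2573, 0.3204).
‖u_3‖ = 0.4238, so e_3 = (-0.2405, 0.0458, 0.6071, 0.7560).
Qᵀb = (0.7559, -4.3188, 1.2600).
Back-substitute: x_3 = 1.2600/0.4238 = 2.9730.
x_2 = (-4.3188 − 3.1337·2.9730)/5.4248 = -2.5135.
x_1 = (0.7559 + 0.7559·(-2.5135) + 0.0000·2.9730)/5.2915 = -0.2162.

x = (-0.2162, -2.5135, 2.9730)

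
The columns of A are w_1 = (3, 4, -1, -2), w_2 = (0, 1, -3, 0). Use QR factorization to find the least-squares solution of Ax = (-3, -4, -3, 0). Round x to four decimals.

x = (-1.0159, 1.2112)

q_1 = w_1/‖w_1‖ = (3, 4, -1, -2)/5.4772 = (0.5477, 0.7303, -0.1826, -0.3651).
r_{12} = q_1·w_2 = 1.2780.
u_2 = w_2 − 1.2780·q_1 = (-0.7000, 0.0667, -2.7667, 0.4667).
‖u_2‖ = 2.8925, so q_2 = (-0.2420, 0.0230, -0.9565, 0.1613).
Qᵀb = (-4.0166, 3.5033).
Back-substitute: x_2 = 3.5033/2.8925 = 1.2112.
x_1 = (-4.0166 − 1.2780·1.2112)/5.4772 = -1.0159.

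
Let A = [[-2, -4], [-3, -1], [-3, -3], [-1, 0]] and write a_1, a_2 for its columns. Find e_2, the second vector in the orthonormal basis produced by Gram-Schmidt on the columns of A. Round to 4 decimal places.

e_2 = (-0.7706, 0.5483, -0.1334, 0.2964)

a_1 = (-2, -3, -3, -1); ‖a_1‖ = 4.7958, so e_1 = (-0.4170, -0.6255, -0.6255, -0.2085).
e_1·a_2 = (-0.4170)·(-4) + (-0.6255)·(-1) + (-0.6255)·(-3) + (-0.2085)·0 = 4.1703.
u_2 = a_2 − 4.1703·e_1 = (-2.2609, 1.6087, -0.3913, 0.8696).
‖u_2‖ = 2.9341, so e_2 = (-0.7706, 0.5483, -0.1334, 0.2964).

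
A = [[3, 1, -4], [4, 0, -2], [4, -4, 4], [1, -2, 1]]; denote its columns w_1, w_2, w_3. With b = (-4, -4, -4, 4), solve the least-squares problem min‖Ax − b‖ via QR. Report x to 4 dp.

w_1 = (3, 4, 4, 1); ‖w_1‖ = 6.4807, so q_1 = (0.4629, 0.6172, 0.6172, 0.1543).
q_1·w_2 = 0.4629·1 + 0.6172·0 + 0.6172·(-4) + 0.1543·(-2) = -2.3146.
u_2 = w_2 + 2.3146·q_1 = (2.0714, 1.4286, -2.5714, -1.6429).
‖u_2‖ = 3.9551, so q_2 = (0.5237, 0.3612, -0.6502, -0.4154).
q_1·w_3 = 0.4629·(-4) + 0.6172·(-2) + 0.6172·4 + 0.1543·1 = -0.4629; q_2·w_3 = 0.5237·(-4) + 0.3612·(-2) + (-0.6502)·4 + (-0.4154)·1 = -5.8333.
u_3 = w_3 + 0.4629·q_1 + 5.8333·q_2 = (-0.7306, 0.3927, 0.4932, -1.3516).
‖u_3‖ = 1.6607, so q_3 = (-0.4399, 0.2365, 0.2969, -0.8139).
Qᵀb = (-6.1721, -2.6006, -3.6294).
Back-substitute: x_3 = -3.6294/1.6607 = -2.1854.
x_2 = (-2.6006 + 5.8333·(-2.1854))/3.9551 = -3.8808.
x_1 = (-6.1721 + 2.3146·(-3.8808) + 0.4629·(-2.1854))/6.4807 = -2.4945.

x = (-2.4945, -3.8808, -2.1854)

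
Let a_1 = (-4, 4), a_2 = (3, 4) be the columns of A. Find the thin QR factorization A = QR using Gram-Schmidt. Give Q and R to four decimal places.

Q = [[-0.7071, 0.7071], [0.7071, 0.7071]], R = [[5.6569, 0.7071], [0.0000, 4.9497]]

a_1 = (-4, 4); ‖a_1‖ = 5.6569, so e_1 = (-0.7071, 0.7071).
e_1·a_2 = (-0.7071)·3 + 0.7071·4 = 0.7071.
u_2 = a_2 − 0.7071·e_1 = (3.5000, 3.5000).
‖u_2‖ = 4.9497, so e_2 = (0.7071, 0.7071).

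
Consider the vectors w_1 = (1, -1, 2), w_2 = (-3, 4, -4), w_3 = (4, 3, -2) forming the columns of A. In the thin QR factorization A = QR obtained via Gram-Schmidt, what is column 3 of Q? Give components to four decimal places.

e_1 = w_1/‖w_1‖ = (1, -1, 2)/2.4495 = (0.4082, -0.4082, 0.8165).
r_{12} = e_1·w_2 = -6.1237.
u_2 = w_2 + 6.1237·e_1 = (-0.5000, 1.5000, 1.0000).
‖u_2‖ = 1.8708, so e_2 = (-0.2673, 0.8018, 0.5345).
r_{13} = e_1·w_3 = -1.2247; r_{23} = e_2·w_3 = 0.2673.
u_3 = w_3 + 1.2247·e_1 − 0.2673·e_2 = (4.5714, 2.2857, -1.1429).
‖u_3‖ = 5.2372, so e_3 = (0.8729, 0.4364, -0.2182).

e_3 = (0.8729, 0.4364, -0.2182)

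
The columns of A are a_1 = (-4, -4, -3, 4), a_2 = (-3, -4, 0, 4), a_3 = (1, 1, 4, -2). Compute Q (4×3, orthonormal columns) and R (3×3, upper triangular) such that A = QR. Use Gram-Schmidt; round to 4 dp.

a_1 = (-4, -4, -3, 4); ‖a_1‖ = 7.5498, so e_1 = (-0.5298, -0.5298, -0.3974, 0.5298).
e_1·a_2 = (-0.5298)·(-3) + (-0.5298)·(-4) + (-0.3974)·0 + 0.5298·4 = 5.8279.
u_2 = a_2 − 5.8279·e_1 = (0.0877, -0.9123, 2.3158, 0.9123).
‖u_2‖ = 2.6524, so e_2 = (0.0331, -0.3439, 0.8731, 0.3439).
e_1·a_3 = (-0.5298)·1 + (-0.5298)·1 + (-0.3974)·4 + 0.5298·(-2) = -3.7087; e_2·a_3 = 0.0331·1 + (-0.3439)·1 + 0.8731·4 + 0.3439·(-2) = 2.4936.
u_3 = a_3 + 3.7087·e_1 − 2.4936·e_2 = (-1.0474, -0.1072, 0.3491, -0.8928).
‖u_3‖ = 1.4239, so e_3 = (-0.7356, -0.0753, 0.2452, -0.6270).

Q = [[-0.5298, 0.0331, -0.7356], [-0.5298, -0.3439, -0.0753], [-0.3974, 0.8731, 0.2452], [0.5298, 0.3439, -0.6270]], R = [[7.5498, 5.8279, -3.7087], [0.0000, 2.6524, 2.4936], [0.0000, 0.0000, 1.4239]]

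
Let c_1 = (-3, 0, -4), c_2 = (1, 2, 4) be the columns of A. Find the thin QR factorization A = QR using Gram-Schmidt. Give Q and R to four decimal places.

Q = [[-0.6000, -0.4998], [0.0000, 0.7809], [-0.8000, 0.3748]], R = [[5.0000, -3.8000], [0.0000, 2.5612]]

c_1 = (-3, 0, -4); ‖c_1‖ = 5.0000, so e_1 = (-0.6000, 0.0000, -0.8000).
e_1·c_2 = (-0.6000)·1 + 0.0000·2 + (-0.8000)·4 = -3.8000.
u_2 = c_2 + 3.8000·e_1 = (-1.2800, 2.0000, 0.9600).
‖u_2‖ = 2.5612, so e_2 = (-0.4998, 0.7809, 0.3748).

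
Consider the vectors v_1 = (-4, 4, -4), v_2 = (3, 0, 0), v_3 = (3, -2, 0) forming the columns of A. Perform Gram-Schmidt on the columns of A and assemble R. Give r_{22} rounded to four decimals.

q_1 = v_1/‖v_1‖ = (-4, 4, -4)/6.9282 = (-0.5774, 0.5774, -0.5774).
r_{12} = q_1·v_2 = -1.7321.
u_2 = v_2 + 1.7321·q_1 = (2.0000, 1.0000, -1.0000).
r_{22} = ‖u_2‖ = 2.4495.

r_{22} = 2.4495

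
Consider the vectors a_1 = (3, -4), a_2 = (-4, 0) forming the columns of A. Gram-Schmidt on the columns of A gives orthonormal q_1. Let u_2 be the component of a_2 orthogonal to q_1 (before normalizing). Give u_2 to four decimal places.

u_2 = (-2.5600, -1.9200)

a_1 = (3, -4); ‖a_1‖ = 5.0000, so q_1 = (0.6000, -0.8000).
q_1·a_2 = 0.6000·(-4) + (-0.8000)·0 = -2.4000.
u_2 = a_2 + 2.4000·q_1 = (-2.5600, -1.9200).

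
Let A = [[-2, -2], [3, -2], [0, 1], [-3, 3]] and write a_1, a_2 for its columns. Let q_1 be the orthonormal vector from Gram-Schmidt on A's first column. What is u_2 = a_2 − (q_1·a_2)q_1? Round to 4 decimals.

a_1 = (-2, 3, 0, -3); ‖a_1‖ = 4.6904, so q_1 = (-0.4264, 0.6396, 0.0000, -0.6396).
q_1·a_2 = (-0.4264)·(-2) + 0.6396·(-2) + 0.0000·1 + (-0.6396)·3 = -2.3452.
u_2 = a_2 + 2.3452·q_1 = (-3.0000, -0.5000, 1.0000, 1.5000).

u_2 = (-3.0000, -0.5000, 1.0000, 1.5000)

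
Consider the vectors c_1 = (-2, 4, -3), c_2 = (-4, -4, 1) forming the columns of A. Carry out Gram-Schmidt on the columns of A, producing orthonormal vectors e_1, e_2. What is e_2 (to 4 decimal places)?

e_2 = (-0.8863, -0.4624, -0.0257)

c_1 = (-2, 4, -3); ‖c_1‖ = 5.3852, so e_1 = (-0.3714, 0.7428, -0.5571).
e_1·c_2 = (-0.3714)·(-4) + 0.7428·(-4) + (-0.5571)·1 = -2.0426.
u_2 = c_2 + 2.0426·e_1 = (-4.7586, -2.4828, -0.1379).
‖u_2‖ = 5.3691, so e_2 = (-0.8863, -0.4624, -0.0257).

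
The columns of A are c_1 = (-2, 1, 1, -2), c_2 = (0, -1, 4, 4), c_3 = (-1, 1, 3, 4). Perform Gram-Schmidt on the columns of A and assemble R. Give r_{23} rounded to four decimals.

c_1 = (-2, 1, 1, -2); ‖c_1‖ = 3.1623, so q_1 = (-0.6325, 0.3162, 0.3162, -0.6325).
q_1·c_2 = (-0.6325)·0 + 0.3162·(-1) + 0.3162·4 + (-0.6325)·4 = -1.5811.
u_2 = c_2 + 1.5811·q_1 = (-1.0000, -0.5000, 4.5000, 3.0000).
‖u_2‖ = 5.5227, so q_2 = (-0.1811, -0.0905, 0.8148, 0.5432).
r_{23} = q_2·c_3 = 4.7079.

r_{23} = 4.7079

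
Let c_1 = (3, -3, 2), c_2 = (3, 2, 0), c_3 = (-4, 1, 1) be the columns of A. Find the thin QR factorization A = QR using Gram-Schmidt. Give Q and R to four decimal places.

c_1 = (3, -3, 2); ‖c_1‖ = 4.6904, so q_1 = (0.6396, -0.6396, 0.4264).
q_1·c_2 = 0.6396·3 + (-0.6396)·2 + 0.4264·0 = 0.6396.
u_2 = c_2 − 0.6396·q_1 = (2.5909, 2.4091, -0.2727).
‖u_2‖ = 3.5484, so q_2 = (0.7302, 0.6789, -0.0769).
q_1·c_3 = 0.6396·(-4) + (-0.6396)·1 + 0.4264·1 = -2.7716; q_2·c_3 = 0.7302·(-4) + 0.6789·1 + (-0.0769)·1 = -2.3186.
u_3 = c_3 + 2.7716·q_1 + 2.3186·q_2 = (-0.5343, 0.8014, 2.0036).
‖u_3‖ = 2.2231, so q_3 = (-0.2403, 0.3605, 0.9013).

Q = [[0.6396, 0.7302, -0.2403], [-0.6396, 0.6789, 0.3605], [0.4264, -0.0769, 0.9013]], R = [[4.6904, 0.6396, -2.7716], [0.0000, 3.5484, -2.3186], [0.0000, 0.0000, 2.2231]]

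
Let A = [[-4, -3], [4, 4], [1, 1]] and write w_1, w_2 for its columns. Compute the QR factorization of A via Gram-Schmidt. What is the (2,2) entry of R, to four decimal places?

r_{22} = 0.7177

w_1 = (-4, 4, 1); ‖w_1‖ = 5.7446, so e_1 = (-0.6963, 0.6963, 0.1741).
e_1·w_2 = (-0.6963)·(-3) + 0.6963·4 + 0.1741·1 = 5.0483.
u_2 = w_2 − 5.0483·e_1 = (0.5152, 0.4848, 0.1212).
r_{22} = ‖u_2‖ = 0.7177.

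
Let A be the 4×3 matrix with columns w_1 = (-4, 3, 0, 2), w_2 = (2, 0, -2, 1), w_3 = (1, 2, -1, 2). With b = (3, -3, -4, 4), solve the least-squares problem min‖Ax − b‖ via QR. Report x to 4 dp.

w_1 = (-4, 3, 0, 2); ‖w_1‖ = 5.3852, so e_1 = (-0.7428, 0.5571, 0.0000, 0.3714).
e_1·w_2 = (-0.7428)·2 + 0.5571·0 + 0.0000·(-2) + 0.3714·1 = -1.1142.
u_2 = w_2 + 1.1142·e_1 = (1.1724, 0.6207, -2.0000, 1.4138).
‖u_2‖ = 2.7854, so e_2 = (0.4209, 0.2228, -0.7180, 0.5076).
e_1·w_3 = (-0.7428)·1 + 0.5571·2 + 0.0000·(-1) + 0.3714·2 = 1.1142; e_2·w_3 = 0.4209·1 + 0.2228·2 + (-0.7180)·(-1) + 0.5076·2 = 2.5997.
u_3 = w_3 − 1.1142·e_1 − 2.5997·e_2 = (0.7333, 0.8000, 0.8667, 0.2667).
‖u_3‖ = 1.4142, so e_3 = (0.5185, 0.5657, 0.6128, 0.1886).
Qᵀb = (-2.4140, 5.4966, -1.8385).
Back-substitute: x_3 = -1.8385/1.4142 = -1.3000.
x_2 = (5.4966 − 2.5997·(-1.3000))/2.7854 = 3.1867.
x_1 = (-2.4140 + 1.1142·3.1867 − 1.1142·(-1.3000))/5.3852 = 0.4800.

x = (0.4800, 3.1867, -1.3000)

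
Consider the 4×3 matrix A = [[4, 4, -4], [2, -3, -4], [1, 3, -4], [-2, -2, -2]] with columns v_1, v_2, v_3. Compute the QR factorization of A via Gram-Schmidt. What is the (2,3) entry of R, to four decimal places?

r_{23} = 0.8401

v_1 = (4, 2, 1, -2); ‖v_1‖ = 5.0000, so q_1 = (0.8000, 0.4000, 0.2000, -0.4000).
q_1·v_2 = 0.8000·4 + 0.4000·(-3) + 0.2000·3 + (-0.4000)·(-2) = 3.4000.
u_2 = v_2 − 3.4000·q_1 = (1.2800, -4.3600, 2.3200, -0.6400).
‖u_2‖ = 5.1420, so q_2 = (0.2489, -0.8479, 0.4512, -0.1245).
r_{23} = q_2·v_3 = 0.8401.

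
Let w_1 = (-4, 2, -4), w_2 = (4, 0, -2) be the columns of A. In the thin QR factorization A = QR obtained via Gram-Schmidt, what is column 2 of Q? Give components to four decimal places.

w_1 = (-4, 2, -4); ‖w_1‖ = 6.0000, so q_1 = (-0.6667, 0.3333, -0.6667).
q_1·w_2 = (-0.6667)·4 + 0.3333·0 + (-0.6667)·(-2) = -1.3333.
u_2 = w_2 + 1.3333·q_1 = (3.1111, 0.4444, -2.8889).
‖u_2‖ = 4.2687, so q_2 = (0.7288, 0.1041, -0.6768).

q_2 = (0.7288, 0.1041, -0.6768)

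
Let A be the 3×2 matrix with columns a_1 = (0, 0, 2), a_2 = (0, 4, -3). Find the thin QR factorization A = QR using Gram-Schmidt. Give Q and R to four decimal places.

Q = [[0.0000, 0.0000], [0.0000, 1.0000], [1.0000, 0.0000]], R = [[2.0000, -3.0000], [0.0000, 4.0000]]

a_1 = (0, 0, 2); ‖a_1‖ = 2.0000, so q_1 = (0.0000, 0.0000, 1.0000).
q_1·a_2 = 0.0000·0 + 0.0000·4 + 1.0000·(-3) = -3.0000.
u_2 = a_2 + 3.0000·q_1 = (0.0000, 4.0000, 0.0000).
‖u_2‖ = 4.0000, so q_2 = (0.0000, 1.0000, 0.0000).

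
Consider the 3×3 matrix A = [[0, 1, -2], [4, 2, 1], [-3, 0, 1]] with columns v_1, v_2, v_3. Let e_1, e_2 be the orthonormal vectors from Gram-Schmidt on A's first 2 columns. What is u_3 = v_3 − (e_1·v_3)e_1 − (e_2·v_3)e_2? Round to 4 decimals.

u_3 = (-1.8689, 0.9344, 1.2459)

v_1 = (0, 4, -3); ‖v_1‖ = 5.0000, so e_1 = (0.0000, 0.8000, -0.6000).
e_1·v_2 = 0.0000·1 + 0.8000·2 + (-0.6000)·0 = 1.6000.
u_2 = v_2 − 1.6000·e_1 = (1.0000, 0.7200, 0.9600).
‖u_2‖ = 1.5620, so e_2 = (0.6402, 0.4609, 0.6146).
e_1·v_3 = 0.0000·(-2) + 0.8000·1 + (-0.6000)·1 = 0.2000; e_2·v_3 = 0.6402·(-2) + 0.4609·1 + 0.6146·1 = -0.2049.
u_3 = v_3 − 0.2000·e_1 + 0.2049·e_2 = (-1.8689, 0.9344, 1.2459).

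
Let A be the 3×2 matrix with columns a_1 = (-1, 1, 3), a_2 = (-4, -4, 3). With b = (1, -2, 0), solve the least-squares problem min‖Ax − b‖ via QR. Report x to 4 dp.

x = (-0.4297, 0.1919)

q_1 = a_1/‖a_1‖ = (-1, 1, 3)/3.3166 = (-0.3015, 0.3015, 0.9045).
r_{12} = q_1·a_2 = 2.7136.
u_2 = a_2 − 2.7136·q_1 = (-3.1818, -4.8182, 0.5455).
‖u_2‖ = 5.7997, so q_2 = (-0.5486, -0.8308, 0.0940).
Qᵀb = (-0.9045, 1.1129).
Back-substitute: x_2 = 1.1129/5.7997 = 0.1919.
x_1 = (-0.9045 − 2.7136·0.1919)/3.3166 = -0.4297.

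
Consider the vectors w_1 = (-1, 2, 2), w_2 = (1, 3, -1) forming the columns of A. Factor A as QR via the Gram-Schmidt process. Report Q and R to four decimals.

w_1 = (-1, 2, 2); ‖w_1‖ = 3.0000, so e_1 = (-0.3333, 0.6667, 0.6667).
e_1·w_2 = (-0.3333)·1 + 0.6667·3 + 0.6667·(-1) = 1.0000.
u_2 = w_2 − 1.0000·e_1 = (1.3333, 2.3333, -1.6667).
‖u_2‖ = 3.1623, so e_2 = (0.4216, 0.7379, -0.5270).

Q = [[-0.3333, 0.4216], [0.6667, 0.7379], [0.6667, -0.5270]], R = [[3.0000, 1.0000], [0.0000, 3.1623]]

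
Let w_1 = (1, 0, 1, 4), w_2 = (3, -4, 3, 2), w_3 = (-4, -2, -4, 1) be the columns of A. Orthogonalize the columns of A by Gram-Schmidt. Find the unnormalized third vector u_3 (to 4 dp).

u_3 = (-2.8852, -3.6066, -2.8852, 1.4426)

w_1 = (1, 0, 1, 4); ‖w_1‖ = 4.2426, so q_1 = (0.2357, 0.0000, 0.2357, 0.9428).
q_1·w_2 = 0.2357·3 + 0.0000·(-4) + 0.2357·3 + 0.9428·2 = 3.2998.
u_2 = w_2 − 3.2998·q_1 = (2.2222, -4.0000, 2.2222, -1.1111).
‖u_2‖ = 5.2068, so q_2 = (0.4268, -0.7682, 0.4268, -0.2134).
q_1·w_3 = 0.2357·(-4) + 0.0000·(-2) + 0.2357·(-4) + 0.9428·1 = -0.9428; q_2·w_3 = 0.4268·(-4) + (-0.7682)·(-2) + 0.4268·(-4) + (-0.2134)·1 = -2.0913.
u_3 = w_3 + 0.9428·q_1 + 2.0913·q_2 = (-2.8852, -3.6066, -2.8852, 1.4426).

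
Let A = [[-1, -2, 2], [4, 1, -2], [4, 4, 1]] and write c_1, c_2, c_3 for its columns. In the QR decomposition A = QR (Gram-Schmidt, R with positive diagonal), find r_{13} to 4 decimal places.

r_{13} = -1.0445

c_1 = (-1, 4, 4); ‖c_1‖ = 5.7446, so e_1 = (-0.1741, 0.6963, 0.6963).
r_{13} = e_1·c_3 = -1.0445.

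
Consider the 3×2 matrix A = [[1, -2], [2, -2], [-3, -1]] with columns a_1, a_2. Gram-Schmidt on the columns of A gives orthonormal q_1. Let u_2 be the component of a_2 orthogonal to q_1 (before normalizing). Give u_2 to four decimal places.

q_1 = a_1/‖a_1‖ = (1, 2, -3)/3.7417 = (0.2673, 0.5345, -0.8018).
r_{12} = q_1·a_2 = -0.8018.
u_2 = a_2 + 0.8018·q_1 = (-1.7857, -1.5714, -1.6429).

u_2 = (-1.7857, -1.5714, -1.6429)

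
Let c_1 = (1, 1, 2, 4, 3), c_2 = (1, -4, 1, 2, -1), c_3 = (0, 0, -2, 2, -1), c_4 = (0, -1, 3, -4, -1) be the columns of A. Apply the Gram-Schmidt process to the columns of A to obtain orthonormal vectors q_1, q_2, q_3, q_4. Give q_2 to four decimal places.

q_2 = (0.1837, -0.8708, 0.1565, 0.3129, -0.2925)

c_1 = (1, 1, 2, 4, 3); ‖c_1‖ = 5.5678, so q_1 = (0.1796, 0.1796, 0.3592, 0.7184, 0.5388).
q_1·c_2 = 0.1796·1 + 0.1796·(-4) + 0.3592·1 + 0.7184·2 + 0.5388·(-1) = 0.7184.
u_2 = c_2 − 0.7184·q_1 = (0.8710, -4.1290, 0.7419, 1.4839, -1.3871).
‖u_2‖ = 4.7417, so q_2 = (0.1837, -0.8708, 0.1565, 0.3129, -0.2925).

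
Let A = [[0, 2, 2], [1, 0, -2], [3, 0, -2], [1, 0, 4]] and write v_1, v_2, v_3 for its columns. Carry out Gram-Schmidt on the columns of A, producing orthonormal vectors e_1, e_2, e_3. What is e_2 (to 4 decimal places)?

e_2 = (1.0000, 0.0000, 0.0000, 0.0000)

v_1 = (0, 1, 3, 1); ‖v_1‖ = 3.3166, so e_1 = (0.0000, 0.3015, 0.9045, 0.3015).
e_1·v_2 = 0.0000·2 + 0.3015·0 + 0.9045·0 + 0.3015·0 = 0.0000.
u_2 = v_2 + 0.0000·e_1 = (2.0000, 0.0000, 0.0000, 0.0000).
‖u_2‖ = 2.0000, so e_2 = (1.0000, 0.0000, 0.0000, 0.0000).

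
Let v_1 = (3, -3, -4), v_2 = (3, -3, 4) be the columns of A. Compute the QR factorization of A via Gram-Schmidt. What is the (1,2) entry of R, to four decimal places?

q_1 = v_1/‖v_1‖ = (3, -3, -4)/5.8310 = (0.5145, -0.5145, -0.6860).
r_{12} = q_1·v_2 = 0.3430.

r_{12} = 0.3430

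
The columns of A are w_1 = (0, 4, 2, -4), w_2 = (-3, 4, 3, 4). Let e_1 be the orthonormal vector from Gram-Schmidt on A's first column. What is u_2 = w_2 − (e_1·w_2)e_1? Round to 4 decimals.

u_2 = (-3.0000, 3.3333, 2.6667, 4.6667)

w_1 = (0, 4, 2, -4); ‖w_1‖ = 6.0000, so e_1 = (0.0000, 0.6667, 0.3333, -0.6667).
e_1·w_2 = 0.0000·(-3) + 0.6667·4 + 0.3333·3 + (-0.6667)·4 = 1.0000.
u_2 = w_2 − 1.0000·e_1 = (-3.0000, 3.3333, 2.6667, 4.6667).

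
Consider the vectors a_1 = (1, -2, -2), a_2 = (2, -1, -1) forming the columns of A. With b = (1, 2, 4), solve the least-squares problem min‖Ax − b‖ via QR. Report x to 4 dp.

x = (-2.3333, 1.6667)

a_1 = (1, -2, -2); ‖a_1‖ = 3.0000, so e_1 = (0.3333, -0.6667, -0.6667).
e_1·a_2 = 0.3333·2 + (-0.6667)·(-1) + (-0.6667)·(-1) = 2.0000.
u_2 = a_2 − 2.0000·e_1 = (1.3333, 0.3333, 0.3333).
‖u_2‖ = 1.4142, so e_2 = (0.9428, 0.2357, 0.2357).
Qᵀb = (-3.6667, 2.3570).
Back-substitute: x_2 = 2.3570/1.4142 = 1.6667.
x_1 = (-3.6667 − 2.0000·1.6667)/3.0000 = -2.3333.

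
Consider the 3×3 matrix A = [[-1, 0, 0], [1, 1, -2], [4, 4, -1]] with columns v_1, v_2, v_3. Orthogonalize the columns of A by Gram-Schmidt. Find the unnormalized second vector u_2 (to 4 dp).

u_2 = (0.9444, 0.0556, 0.2222)

q_1 = v_1/‖v_1‖ = (-1, 1, 4)/4.2426 = (-0.2357, 0.2357, 0.9428).
r_{12} = q_1·v_2 = 4.0069.
u_2 = v_2 − 4.0069·q_1 = (0.9444, 0.0556, 0.2222).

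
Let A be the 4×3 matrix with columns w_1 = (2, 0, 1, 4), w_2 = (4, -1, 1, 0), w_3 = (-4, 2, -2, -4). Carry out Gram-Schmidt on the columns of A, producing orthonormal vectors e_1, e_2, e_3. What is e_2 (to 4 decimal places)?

w_1 = (2, 0, 1, 4); ‖w_1‖ = 4.5826, so e_1 = (0.4364, 0.0000, 0.2182, 0.8729).
e_1·w_2 = 0.4364·4 + 0.0000·(-1) + 0.2182·1 + 0.8729·0 = 1.9640.
u_2 = w_2 − 1.9640·e_1 = (3.1429, -1.0000, 0.5714, -1.7143).
‖u_2‖ = 3.7607, so e_2 = (0.8357, -0.2659, 0.1519, -0.4558).

e_2 = (0.8357, -0.2659, 0.1519, -0.4558)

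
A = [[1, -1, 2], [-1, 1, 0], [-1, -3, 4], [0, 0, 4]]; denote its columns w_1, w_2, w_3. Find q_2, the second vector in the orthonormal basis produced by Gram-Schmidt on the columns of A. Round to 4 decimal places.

q_2 = (-0.4082, 0.4082, -0.8165, 0.0000)

q_1 = w_1/‖w_1‖ = (1, -1, -1, 0)/1.7321 = (0.5774, -0.5774, -0.5774, 0.0000).
r_{12} = q_1·w_2 = 0.5774.
u_2 = w_2 − 0.5774·q_1 = (-1.3333, 1.3333, -2.6667, 0.0000).
‖u_2‖ = 3.2660, so q_2 = (-0.4082, 0.4082, -0.8165, 0.0000).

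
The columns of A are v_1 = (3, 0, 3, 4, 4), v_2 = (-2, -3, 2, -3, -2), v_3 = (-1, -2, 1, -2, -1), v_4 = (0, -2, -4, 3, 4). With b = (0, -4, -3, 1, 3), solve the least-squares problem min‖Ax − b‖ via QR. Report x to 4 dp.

x = (0.0567, -1.2247, 2.8628, 0.8767)

e_1 = v_1/‖v_1‖ = (3, 0, 3, 4, 4)/7.0711 = (0.4243, 0.0000, 0.4243, 0.5657, 0.5657).
r_{12} = e_1·v_2 = -2.8284.
u_2 = v_2 + 2.8284·e_1 = (-0.8000, -3.0000, 3.2000, -1.4000, -0.4000).
‖u_2‖ = 4.6904, so e_2 = (-0.1706, -0.6396, 0.6822, -0.2985, -0.0853).
r_{13} = e_1·v_3 = -1.6971; r_{23} = e_2·v_3 = 2.8142.
u_3 = v_3 + 1.6971·e_1 − 2.8142·e_2 = (0.2000, -0.2000, -0.2000, -0.2000, 0.2000).
‖u_3‖ = 0.4472, so e_3 = (0.4472, -0.4472, -0.4472, -0.4472, 0.4472).
r_{14} = e_1·v_4 = 2.2627; r_{24} = e_2·v_4 = -2.6863; r_{34} = e_3·v_4 = 3.1305.
u_4 = v_4 − 2.2627·e_1 + 2.6863·e_2 − 3.1305·e_3 = (-2.8182, -2.3182, -1.7273, 2.3182, 1.0909).
‖u_4‖ = 4.7816, so e_4 = (-0.5894, -0.4848, -0.3612, 0.4848, 0.2281).
Qᵀb = (0.9899, -0.0426, 4.0249, 4.1922).
Back-substitute: x_4 = 4.1922/4.7816 = 0.8767.
x_3 = (4.0249 − 3.1305·0.8767)/0.4472 = 2.8628.
x_2 = (-0.0426 − 2.8142·2.8628 + 2.6863·0.8767)/4.6904 = -1.2247.
x_1 = (0.9899 + 2.8284·(-1.2247) + 1.6971·2.8628 − 2.2627·0.8767)/7.0711 = 0.0567.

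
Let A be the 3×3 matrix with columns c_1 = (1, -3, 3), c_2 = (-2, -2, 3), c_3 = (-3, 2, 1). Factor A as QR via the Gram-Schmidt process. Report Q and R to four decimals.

c_1 = (1, -3, 3); ‖c_1‖ = 4.3589, so q_1 = (0.2294, -0.6882, 0.6882).
q_1·c_2 = 0.2294·(-2) + (-0.6882)·(-2) + 0.6882·3 = 2.9824.
u_2 = c_2 − 2.9824·q_1 = (-2.6842, 0.0526, 0.9474).
‖u_2‖ = 2.8470, so q_2 = (-0.9428, 0.0185, 0.3328).
q_1·c_3 = 0.2294·(-3) + (-0.6882)·2 + 0.6882·1 = -1.3765; q_2·c_3 = (-0.9428)·(-3) + 0.0185·2 + 0.3328·1 = 3.1982.
u_3 = c_3 + 1.3765·q_1 − 3.1982·q_2 = (0.3312, 0.9935, 0.8831).
‖u_3‖ = 1.3699, so q_3 = (0.2417, 0.7252, 0.6447).

Q = [[0.2294, -0.9428, 0.2417], [-0.6882, 0.0185, 0.7252], [0.6882, 0.3328, 0.6447]], R = [[4.3589, 2.9824, -1.3765], [0.0000, 2.8470, 3.1982], [0.0000, 0.0000, 1.3699]]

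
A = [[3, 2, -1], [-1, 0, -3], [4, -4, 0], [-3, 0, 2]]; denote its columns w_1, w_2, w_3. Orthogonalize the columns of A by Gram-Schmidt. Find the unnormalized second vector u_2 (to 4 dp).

u_2 = (2.8571, -0.2857, -2.8571, -0.8571)

w_1 = (3, -1, 4, -3); ‖w_1‖ = 5.9161, so q_1 = (0.5071, -0.1690, 0.6761, -0.5071).
q_1·w_2 = 0.5071·2 + (-0.1690)·0 + 0.6761·(-4) + (-0.5071)·0 = -1.6903.
u_2 = w_2 + 1.6903·q_1 = (2.8571, -0.2857, -2.8571, -0.8571).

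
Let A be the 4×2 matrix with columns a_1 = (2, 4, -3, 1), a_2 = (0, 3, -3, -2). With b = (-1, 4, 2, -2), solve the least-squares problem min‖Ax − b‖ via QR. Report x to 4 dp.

x = (-0.1940, 0.6221)

e_1 = a_1/‖a_1‖ = (2, 4, -3, 1)/5.4772 = (0.3651, 0.7303, -0.5477, 0.1826).
r_{12} = e_1·a_2 = 3.4689.
u_2 = a_2 − 3.4689·e_1 = (-1.2667, 0.4667, -1.1000, -2.6333).
‖u_2‖ = 3.1570, so e_2 = (-0.4012, 0.1478, -0.3484, -0.8341).
Qᵀb = (1.0954, 1.9639).
Back-substitute: x_2 = 1.9639/3.1570 = 0.6221.
x_1 = (1.0954 − 3.4689·0.6221)/5.4772 = -0.1940.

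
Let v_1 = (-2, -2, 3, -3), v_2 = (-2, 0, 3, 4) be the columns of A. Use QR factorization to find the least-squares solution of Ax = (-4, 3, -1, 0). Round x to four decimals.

v_1 = (-2, -2, 3, -3); ‖v_1‖ = 5.0990, so e_1 = (-0.3922, -0.3922, 0.5883, -0.5883).
e_1·v_2 = (-0.3922)·(-2) + (-0.3922)·0 + 0.5883·3 + (-0.5883)·4 = 0.1961.
u_2 = v_2 − 0.1961·e_1 = (-1.9231, 0.0769, 2.8846, 4.1154).
‖u_2‖ = 5.3816, so e_2 = (-0.3573, 0.0143, 0.5360, 0.7647).
Qᵀb = (-0.1961, 0.9362).
Back-substitute: x_2 = 0.9362/5.3816 = 0.1740.
x_1 = (-0.1961 − 0.1961·0.1740)/5.0990 = -0.0452.

x = (-0.0452, 0.1740)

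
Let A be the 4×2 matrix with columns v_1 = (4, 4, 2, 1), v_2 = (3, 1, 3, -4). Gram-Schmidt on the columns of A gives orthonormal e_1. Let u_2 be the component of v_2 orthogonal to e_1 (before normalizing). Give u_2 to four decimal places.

u_2 = (1.0541, -0.9459, 2.0270, -4.4865)

v_1 = (4, 4, 2, 1); ‖v_1‖ = 6.0828, so e_1 = (0.6576, 0.6576, 0.3288, 0.1644).
e_1·v_2 = 0.6576·3 + 0.6576·1 + 0.3288·3 + 0.1644·(-4) = 2.9592.
u_2 = v_2 − 2.9592·e_1 = (1.0541, -0.9459, 2.0270, -4.4865).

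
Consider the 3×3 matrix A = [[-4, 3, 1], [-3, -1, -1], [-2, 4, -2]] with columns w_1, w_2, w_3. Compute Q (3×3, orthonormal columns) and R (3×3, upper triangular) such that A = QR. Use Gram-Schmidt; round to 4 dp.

w_1 = (-4, -3, -2); ‖w_1‖ = 5.3852, so q_1 = (-0.7428, -0.5571, -0.3714).
q_1·w_2 = (-0.7428)·3 + (-0.5571)·(-1) + (-0.3714)·4 = -3.1568.
u_2 = w_2 + 3.1568·q_1 = (0.6552, -2.7586, 2.8276).
‖u_2‖ = 4.0043, so q_2 = (0.1636, -0.6889, 0.7061).
q_1·w_3 = (-0.7428)·1 + (-0.5571)·(-1) + (-0.3714)·(-2) = 0.5571; q_2·w_3 = 0.1636·1 + (-0.6889)·(-1) + 0.7061·(-2) = -0.5597.
u_3 = w_3 − 0.5571·q_1 + 0.5597·q_2 = (1.5054, -1.0753, -1.3978).
‖u_3‖ = 2.3187, so q_3 = (0.6492, -0.4637, -0.6029).

Q = [[-0.7428, 0.1636, 0.6492], [-0.5571, -0.6889, -0.4637], [-0.3714, 0.7061, -0.6029]], R = [[5.3852, -3.1568, 0.5571], [0.0000, 4.0043, -0.5597], [0.0000, 0.0000, 2.3187]]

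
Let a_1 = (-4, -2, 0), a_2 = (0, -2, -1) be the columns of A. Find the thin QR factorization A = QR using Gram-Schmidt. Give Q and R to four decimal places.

Q = [[-0.8944, 0.3904], [-0.4472, -0.7807], [0.0000, -0.4880]], R = [[4.4721, 0.8944], [0.0000, 2.0494]]

a_1 = (-4, -2, 0); ‖a_1‖ = 4.4721, so e_1 = (-0.8944, -0.4472, 0.0000).
e_1·a_2 = (-0.8944)·0 + (-0.4472)·(-2) + 0.0000·(-1) = 0.8944.
u_2 = a_2 − 0.8944·e_1 = (0.8000, -1.6000, -1.0000).
‖u_2‖ = 2.0494, so e_2 = (0.3904, -0.7807, -0.4880).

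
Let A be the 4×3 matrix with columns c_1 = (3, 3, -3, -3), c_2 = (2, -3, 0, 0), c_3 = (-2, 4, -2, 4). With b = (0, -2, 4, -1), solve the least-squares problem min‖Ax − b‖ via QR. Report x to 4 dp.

q_1 = c_1/‖c_1‖ = (3, 3, -3, -3)/6.0000 = (0.5000, 0.5000, -0.5000, -0.5000).
r_{12} = q_1·c_2 = -0.5000.
u_2 = c_2 + 0.5000·q_1 = (2.2500, -2.7500, -0.2500, -0.2500).
‖u_2‖ = 3.5707, so q_2 = (0.6301, -0.7702, -0.0700, -0.0700).
r_{13} = q_1·c_3 = 0.0000; r_{23} = q_2·c_3 = -4.4809.
u_3 = c_3 + 0.0000·q_1 + 4.4809·q_2 = (0.8235, 0.5490, -2.3137, 3.6863).
‖u_3‖ = 4.4634, so q_3 = (0.1845, 0.1230, -0.5184, 0.8259).
Qᵀb = (-2.5000, 1.3303, -3.1454).
Back-substitute: x_3 = -3.1454/4.4634 = -0.7047.
x_2 = (1.3303 + 4.4809·(-0.7047))/3.5707 = -0.5118.
x_1 = (-2.5000 + 0.5000·(-0.5118) + 0.0000·(-0.7047))/6.0000 = -0.4593.

x = (-0.4593, -0.5118, -0.7047)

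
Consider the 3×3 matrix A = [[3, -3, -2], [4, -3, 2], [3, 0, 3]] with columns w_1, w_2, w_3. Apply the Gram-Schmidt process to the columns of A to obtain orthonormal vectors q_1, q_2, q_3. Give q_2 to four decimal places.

q_2 = (-0.5115, -0.2361, 0.8262)

w_1 = (3, 4, 3); ‖w_1‖ = 5.8310, so q_1 = (0.5145, 0.6860, 0.5145).
q_1·w_2 = 0.5145·(-3) + 0.6860·(-3) + 0.5145·0 = -3.6015.
u_2 = w_2 + 3.6015·q_1 = (-1.1471, -0.5294, 1.8529).
‖u_2‖ = 2.2426, so q_2 = (-0.5115, -0.2361, 0.8262).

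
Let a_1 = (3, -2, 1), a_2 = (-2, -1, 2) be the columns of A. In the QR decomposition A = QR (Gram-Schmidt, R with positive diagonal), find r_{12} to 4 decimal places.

r_{12} = -0.5345

a_1 = (3, -2, 1); ‖a_1‖ = 3.7417, so e_1 = (0.8018, -0.5345, 0.2673).
r_{12} = e_1·a_2 = -0.5345.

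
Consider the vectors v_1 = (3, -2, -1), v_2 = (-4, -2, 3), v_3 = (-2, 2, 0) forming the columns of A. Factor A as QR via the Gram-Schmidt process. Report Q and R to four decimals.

Q = [[0.8018, -0.3641, -0.4739], [-0.5345, -0.7916, -0.2962], [-0.2673, 0.4908, -0.8293]], R = [[3.7417, -2.9399, -2.6726], [0.0000, 4.5119, -0.8549], [0.0000, 0.0000, 0.3554]]

v_1 = (3, -2, -1); ‖v_1‖ = 3.7417, so e_1 = (0.8018, -0.5345, -0.2673).
e_1·v_2 = 0.8018·(-4) + (-0.5345)·(-2) + (-0.2673)·3 = -2.9399.
u_2 = v_2 + 2.9399·e_1 = (-1.6429, -3.5714, 2.2143).
‖u_2‖ = 4.5119, so e_2 = (-0.3641, -0.7916, 0.4908).
e_1·v_3 = 0.8018·(-2) + (-0.5345)·2 + (-0.2673)·0 = -2.6726; e_2·v_3 = (-0.3641)·(-2) + (-0.7916)·2 + 0.4908·0 = -0.8549.
u_3 = v_3 + 2.6726·e_1 + 0.8549·e_2 = (-0.1684, -0.1053, -0.2947).
‖u_3‖ = 0.3554, so e_3 = (-0.4739, -0.2962, -0.8293).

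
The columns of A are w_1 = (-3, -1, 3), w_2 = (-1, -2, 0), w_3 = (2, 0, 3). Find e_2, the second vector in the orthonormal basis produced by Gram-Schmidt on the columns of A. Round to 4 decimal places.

w_1 = (-3, -1, 3); ‖w_1‖ = 4.3589, so e_1 = (-0.6882, -0.2294, 0.6882).
e_1·w_2 = (-0.6882)·(-1) + (-0.2294)·(-2) + 0.6882·0 = 1.1471.
u_2 = w_2 − 1.1471·e_1 = (-0.2105, -1.7368, -0.7895).
‖u_2‖ = 1.9194, so e_2 = (-0.1097, -0.9049, -0.4113).

e_2 = (-0.1097, -0.9049, -0.4113)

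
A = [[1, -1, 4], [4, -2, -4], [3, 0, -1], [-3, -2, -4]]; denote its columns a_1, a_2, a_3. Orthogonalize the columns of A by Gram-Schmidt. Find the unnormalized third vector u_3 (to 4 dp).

a_1 = (1, 4, 3, -3); ‖a_1‖ = 5.9161, so q_1 = (0.1690, 0.6761, 0.5071, -0.5071).
q_1·a_2 = 0.1690·(-1) + 0.6761·(-2) + 0.5071·0 + (-0.5071)·(-2) = -0.5071.
u_2 = a_2 + 0.5071·q_1 = (-0.9143, -1.6571, 0.2571, -2.2571).
‖u_2‖ = 2.9568, so q_2 = (-0.3092, -0.5604, 0.0870, -0.7634).
q_1·a_3 = 0.1690·4 + 0.6761·(-4) + 0.5071·(-1) + (-0.5071)·(-4) = -0.5071; q_2·a_3 = (-0.3092)·4 + (-0.5604)·(-4) + 0.0870·(-1) + (-0.7634)·(-4) = 3.9714.
u_3 = a_3 + 0.5071·q_1 − 3.9714·q_2 = (5.3137, -1.4314, -1.0882, -1.2255).

u_3 = (5.3137, -1.4314, -1.0882, -1.2255)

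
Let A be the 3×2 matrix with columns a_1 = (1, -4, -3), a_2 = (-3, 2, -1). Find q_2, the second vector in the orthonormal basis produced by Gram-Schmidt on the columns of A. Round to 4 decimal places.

a_1 = (1, -4, -3); ‖a_1‖ = 5.0990, so q_1 = (0.1961, -0.7845, -0.5883).
q_1·a_2 = 0.1961·(-3) + (-0.7845)·2 + (-0.5883)·(-1) = -1.5689.
u_2 = a_2 + 1.5689·q_1 = (-2.6923, 0.7692, -1.9231).
‖u_2‖ = 3.3968, so q_2 = (-0.7926, 0.2265, -0.5661).

q_2 = (-0.7926, 0.2265, -0.5661)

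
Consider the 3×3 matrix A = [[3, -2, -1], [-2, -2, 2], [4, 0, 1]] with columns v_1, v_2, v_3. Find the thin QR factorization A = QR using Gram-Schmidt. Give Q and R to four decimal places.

q_1 = v_1/‖v_1‖ = (3, -2, 4)/5.3852 = (0.5571, -0.3714, 0.7428).
r_{12} = q_1·v_2 = -0.3714.
u_2 = v_2 + 0.3714·q_1 = (-1.7931, -2.1379, 0.2759).
‖u_2‖ = 2.8039, so q_2 = (-0.6395, -0.7625, 0.0984).
r_{13} = q_1·v_3 = -0.5571; r_{23} = q_2·v_3 = -0.7871.
u_3 = v_3 + 0.5571·q_1 + 0.7871·q_2 = (-1.1930, 1.1930, 1.4912).
‖u_3‖ = 2.2517, so q_3 = (-0.5298, 0.5298, 0.6623).

Q = [[0.5571, -0.6395, -0.5298], [-0.3714, -0.7625, 0.5298], [0.7428, 0.0984, 0.6623]], R = [[5.3852, -0.3714, -0.5571], [0.0000, 2.8039, -0.7871], [0.0000, 0.0000, 2.2517]]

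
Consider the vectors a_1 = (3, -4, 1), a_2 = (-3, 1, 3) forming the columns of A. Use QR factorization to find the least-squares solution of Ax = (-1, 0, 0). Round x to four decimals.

e_1 = a_1/‖a_1‖ = (3, -4, 1)/5.0990 = (0.5883, -0.7845, 0.1961).
r_{12} = e_1·a_2 = -1.9612.
u_2 = a_2 + 1.9612·e_1 = (-1.8462, -0.5385, 3.3846).
‖u_2‖ = 3.8928, so e_2 = (-0.4742, -0.1383, 0.8695).
Qᵀb = (-0.5883, 0.4742).
Back-substitute: x_2 = 0.4742/3.8928 = 0.1218.
x_1 = (-0.5883 + 1.9612·0.1218)/5.0990 = -0.0685.

x = (-0.0685, 0.1218)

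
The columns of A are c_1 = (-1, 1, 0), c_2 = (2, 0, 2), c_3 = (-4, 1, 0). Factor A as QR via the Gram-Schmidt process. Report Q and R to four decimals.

c_1 = (-1, 1, 0); ‖c_1‖ = 1.4142, so q_1 = (-0.7071, 0.7071, 0.0000).
q_1·c_2 = (-0.7071)·2 + 0.7071·0 + 0.0000·2 = -1.4142.
u_2 = c_2 + 1.4142·q_1 = (1.0000, 1.0000, 2.0000).
‖u_2‖ = 2.4495, so q_2 = (0.4082, 0.4082, 0.8165).
q_1·c_3 = (-0.7071)·(-4) + 0.7071·1 + 0.0000·0 = 3.5355; q_2·c_3 = 0.4082·(-4) + 0.4082·1 + 0.8165·0 = -1.2247.
u_3 = c_3 − 3.5355·q_1 + 1.2247·q_2 = (-1.0000, -1.0000, 1.0000).
‖u_3‖ = 1.7321, so q_3 = (-0.5774, -0.5774, 0.5774).

Q = [[-0.7071, 0.4082, -0.5774], [0.7071, 0.4082, -0.5774], [0.0000, 0.8165, 0.5774]], R = [[1.4142, -1.4142, 3.5355], [0.0000, 2.4495, -1.2247], [0.0000, 0.0000, 1.7321]]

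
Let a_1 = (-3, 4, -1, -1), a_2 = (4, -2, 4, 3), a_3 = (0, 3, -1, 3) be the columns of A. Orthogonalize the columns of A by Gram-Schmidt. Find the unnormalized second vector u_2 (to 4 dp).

a_1 = (-3, 4, -1, -1); ‖a_1‖ = 5.1962, so e_1 = (-0.5774, 0.7698, -0.1925, -0.1925).
e_1·a_2 = (-0.5774)·4 + 0.7698·(-2) + (-0.1925)·4 + (-0.1925)·3 = -5.1962.
u_2 = a_2 + 5.1962·e_1 = (1.0000, 2.0000, 3.0000, 2.0000).

u_2 = (1.0000, 2.0000, 3.0000, 2.0000)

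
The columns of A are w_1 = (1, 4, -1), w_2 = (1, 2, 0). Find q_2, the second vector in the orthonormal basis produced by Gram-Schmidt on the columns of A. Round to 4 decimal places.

q_2 = (0.7071, 0.0000, 0.7071)

w_1 = (1, 4, -1); ‖w_1‖ = 4.2426, so q_1 = (0.2357, 0.9428, -0.2357).
q_1·w_2 = 0.2357·1 + 0.9428·2 + (-0.2357)·0 = 2.1213.
u_2 = w_2 − 2.1213·q_1 = (0.5000, 0.0000, 0.5000).
‖u_2‖ = 0.7071, so q_2 = (0.7071, 0.0000, 0.7071).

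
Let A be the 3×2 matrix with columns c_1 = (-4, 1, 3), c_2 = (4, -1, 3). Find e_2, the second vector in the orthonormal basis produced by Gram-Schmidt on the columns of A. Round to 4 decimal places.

e_2 = (0.5708, -0.1427, 0.8086)

c_1 = (-4, 1, 3); ‖c_1‖ = 5.0990, so e_1 = (-0.7845, 0.1961, 0.5883).
e_1·c_2 = (-0.7845)·4 + 0.1961·(-1) + 0.5883·3 = -1.5689.
u_2 = c_2 + 1.5689·e_1 = (2.7692, -0.6923, 3.9231).
‖u_2‖ = 4.8516, so e_2 = (0.5708, -0.1427, 0.8086).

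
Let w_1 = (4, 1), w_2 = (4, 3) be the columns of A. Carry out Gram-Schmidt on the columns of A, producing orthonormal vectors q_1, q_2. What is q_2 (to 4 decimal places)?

q_2 = (-0.2425, 0.9701)

w_1 = (4, 1); ‖w_1‖ = 4.1231, so q_1 = (0.9701, 0.2425).
q_1·w_2 = 0.9701·4 + 0.2425·3 = 4.6082.
u_2 = w_2 − 4.6082·q_1 = (-0.4706, 1.8824).
‖u_2‖ = 1.9403, so q_2 = (-0.2425, 0.9701).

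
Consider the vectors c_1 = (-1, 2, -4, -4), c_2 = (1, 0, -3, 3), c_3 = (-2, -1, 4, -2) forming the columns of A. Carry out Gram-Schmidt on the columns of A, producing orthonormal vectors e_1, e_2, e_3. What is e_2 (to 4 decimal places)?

e_1 = c_1/‖c_1‖ = (-1, 2, -4, -4)/6.0828 = (-0.1644, 0.3288, -0.6576, -0.6576).
r_{12} = e_1·c_2 = -0.1644.
u_2 = c_2 + 0.1644·e_1 = (0.9730, 0.0541, -3.1081, 2.8919).
‖u_2‖ = 4.3558, so e_2 = (0.2234, 0.0124, -0.7136, 0.6639).

e_2 = (0.2234, 0.0124, -0.7136, 0.6639)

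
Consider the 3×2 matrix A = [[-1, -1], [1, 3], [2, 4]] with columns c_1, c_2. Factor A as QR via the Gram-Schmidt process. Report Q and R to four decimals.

c_1 = (-1, 1, 2); ‖c_1‖ = 2.4495, so q_1 = (-0.4082, 0.4082, 0.8165).
q_1·c_2 = (-0.4082)·(-1) + 0.4082·3 + 0.8165·4 = 4.8990.
u_2 = c_2 − 4.8990·q_1 = (1.0000, 1.0000, 0.0000).
‖u_2‖ = 1.4142, so q_2 = (0.7071, 0.7071, 0.0000).

Q = [[-0.4082, 0.7071], [0.4082, 0.7071], [0.8165, 0.0000]], R = [[2.4495, 4.8990], [0.0000, 1.4142]]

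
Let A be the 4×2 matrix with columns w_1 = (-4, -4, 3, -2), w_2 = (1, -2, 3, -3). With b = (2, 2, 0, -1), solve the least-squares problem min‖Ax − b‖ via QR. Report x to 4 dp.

x = (-0.5059, 0.4614)

w_1 = (-4, -4, 3, -2); ‖w_1‖ = 6.7082, so e_1 = (-0.5963, -0.5963, 0.4472, -0.2981).
e_1·w_2 = (-0.5963)·1 + (-0.5963)·(-2) + 0.4472·3 + (-0.2981)·(-3) = 2.8324.
u_2 = w_2 − 2.8324·e_1 = (2.6889, -0.3111, 1.7333, -2.1556).
‖u_2‖ = 3.8701, so e_2 = (0.6948, -0.0804, 0.4479, -0.5570).
Qᵀb = (-2.0870, 1.7858).
Back-substitute: x_2 = 1.7858/3.8701 = 0.4614.
x_1 = (-2.0870 − 2.8324·0.4614)/6.7082 = -0.5059.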